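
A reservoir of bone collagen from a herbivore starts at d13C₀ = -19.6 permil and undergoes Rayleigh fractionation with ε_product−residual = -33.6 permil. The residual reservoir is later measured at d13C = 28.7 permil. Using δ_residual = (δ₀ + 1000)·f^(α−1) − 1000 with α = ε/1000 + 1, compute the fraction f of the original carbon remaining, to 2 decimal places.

0.24

α − 1 = ε/1000 = -0.0336
(δ_res + 1000)/(δ₀ + 1000) = (28.7 + 1000)/(-19.6 + 1000) = 1028.7/980.4 = 1.049266
f = 1.049266^(1/-0.0336) = exp(ln(1.049266)/-0.0336) = exp(0.04809/-0.0336)
f = exp(-1.4313) = 0.2390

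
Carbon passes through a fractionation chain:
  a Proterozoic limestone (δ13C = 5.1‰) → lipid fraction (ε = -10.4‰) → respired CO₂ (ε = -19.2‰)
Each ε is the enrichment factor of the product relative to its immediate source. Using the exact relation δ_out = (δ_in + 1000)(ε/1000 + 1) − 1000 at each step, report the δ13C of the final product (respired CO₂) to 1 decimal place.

-24.5‰

step 1: δ = (5.10 + 1000)·(-10.4/1000 + 1) − 1000 = -5.35‰
step 2: δ = (-5.35 + 1000)·(-19.2/1000 + 1) − 1000 = -24.45‰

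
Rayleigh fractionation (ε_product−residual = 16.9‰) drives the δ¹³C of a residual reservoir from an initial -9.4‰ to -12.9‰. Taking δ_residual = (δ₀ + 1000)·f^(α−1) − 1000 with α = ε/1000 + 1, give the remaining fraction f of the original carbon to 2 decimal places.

0.81

α − 1 = ε/1000 = 0.0169
(δ_res + 1000)/(δ₀ + 1000) = (-12.9 + 1000)/(-9.4 + 1000) = 987.1/990.6 = 0.996467
f = 0.996467^(1/0.0169) = exp(ln(0.996467)/0.0169) = exp(-0.00354/0.0169)
f = exp(-0.2094) = 0.8110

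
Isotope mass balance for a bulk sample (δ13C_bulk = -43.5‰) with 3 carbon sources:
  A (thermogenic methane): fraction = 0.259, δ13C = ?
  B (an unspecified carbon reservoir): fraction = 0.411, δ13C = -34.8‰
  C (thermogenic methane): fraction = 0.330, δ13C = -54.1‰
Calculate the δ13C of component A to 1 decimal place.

Isotope mass balance: δ_bulk = Σ fᵢ·δᵢ.
-43.5 = 0.259×δ_A + 0.411×(-34.8) + 0.330×(-54.1)
0.259·δ_A = -43.5 − (-32.156) = -11.344
δ_A = -11.344 / 0.259 = -43.80‰

-43.8‰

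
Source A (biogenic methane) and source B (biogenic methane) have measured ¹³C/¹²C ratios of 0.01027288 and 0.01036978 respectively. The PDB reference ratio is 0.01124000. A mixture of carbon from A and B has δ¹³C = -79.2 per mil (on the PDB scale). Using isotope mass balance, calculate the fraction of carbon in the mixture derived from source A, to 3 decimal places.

δ_A = (0.01027288/0.01124000 − 1)×1000 = (0.913957 − 1)×1000 = -86.043 per mil
δ_B = (0.01036978/0.01124000 − 1)×1000 = (0.922578 − 1)×1000 = -77.422 per mil
f_A = (δ_mix − δ_B)/(δ_A − δ_B) = (-79.2 − (-77.422))/(-86.043 − (-77.422))
f_A = -1.778 / -8.621 = 0.2063

0.206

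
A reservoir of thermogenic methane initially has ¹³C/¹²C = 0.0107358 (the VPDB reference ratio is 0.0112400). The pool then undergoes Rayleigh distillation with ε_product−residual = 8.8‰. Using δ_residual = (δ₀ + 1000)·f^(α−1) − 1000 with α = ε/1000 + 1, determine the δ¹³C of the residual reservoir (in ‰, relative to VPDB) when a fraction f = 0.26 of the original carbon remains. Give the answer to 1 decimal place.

δ₀ = (0.0107358/0.0112400 − 1)×1000 = (0.955142 − 1)×1000 = -44.858‰
α − 1 = ε/1000 = 0.0088
f^(α−1) = 0.26^(0.0088) = 0.988216
δ_res = (-44.858 + 1000) × 0.988216 − 1000 = 943.887 − 1000 = -56.11‰

-56.1‰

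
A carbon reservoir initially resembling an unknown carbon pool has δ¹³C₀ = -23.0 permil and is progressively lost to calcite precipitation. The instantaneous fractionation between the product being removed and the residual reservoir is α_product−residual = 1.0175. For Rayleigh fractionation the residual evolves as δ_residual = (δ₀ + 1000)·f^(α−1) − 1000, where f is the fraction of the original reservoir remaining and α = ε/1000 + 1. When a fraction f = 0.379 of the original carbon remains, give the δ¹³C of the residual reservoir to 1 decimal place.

-39.4 permil

Rayleigh residual: δ_res = (δ₀ + 1000)·f^(α−1) − 1000
α − 1 = 0.01750
f^(α−1) = 0.379^(0.01750) = 0.983164
δ_res = (-23.0 + 1000) × 0.983164 − 1000 = 960.552 − 1000 = -39.45 permil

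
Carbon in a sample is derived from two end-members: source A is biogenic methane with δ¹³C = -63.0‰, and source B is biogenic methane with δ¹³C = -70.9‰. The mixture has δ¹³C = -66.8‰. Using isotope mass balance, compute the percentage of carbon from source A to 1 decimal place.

δ_mix = f_A·δ_A + (1 − f_A)·δ_B  ⇒  f_A = (δ_mix − δ_B)/(δ_A − δ_B)
f_A = (-66.8 − (-70.9)) / (-63.0 − (-70.9))
f_A = 4.1 / 7.9 = 0.5190

51.9%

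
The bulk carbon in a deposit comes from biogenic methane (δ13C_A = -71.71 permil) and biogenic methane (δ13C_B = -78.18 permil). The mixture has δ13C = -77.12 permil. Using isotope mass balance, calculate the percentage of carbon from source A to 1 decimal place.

16.4%

δ_mix = f_A·δ_A + (1 − f_A)·δ_B  ⇒  f_A = (δ_mix − δ_B)/(δ_A − δ_B)
f_A = (-77.12 − (-78.18)) / (-71.71 − (-78.18))
f_A = 1.06 / 6.47 = 0.1638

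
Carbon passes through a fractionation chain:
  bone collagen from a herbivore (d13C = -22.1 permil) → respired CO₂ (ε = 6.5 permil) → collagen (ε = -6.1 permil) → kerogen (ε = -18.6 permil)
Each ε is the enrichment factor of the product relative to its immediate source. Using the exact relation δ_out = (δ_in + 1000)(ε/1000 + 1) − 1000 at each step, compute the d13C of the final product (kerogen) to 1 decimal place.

step 1: δ = (-22.10 + 1000)·(6.5/1000 + 1) − 1000 = -15.74 permil
step 2: δ = (-15.74 + 1000)·(-6.1/1000 + 1) − 1000 = -21.75 permil
step 3: δ = (-21.75 + 1000)·(-18.6/1000 + 1) − 1000 = -39.94 permil

-39.9 permil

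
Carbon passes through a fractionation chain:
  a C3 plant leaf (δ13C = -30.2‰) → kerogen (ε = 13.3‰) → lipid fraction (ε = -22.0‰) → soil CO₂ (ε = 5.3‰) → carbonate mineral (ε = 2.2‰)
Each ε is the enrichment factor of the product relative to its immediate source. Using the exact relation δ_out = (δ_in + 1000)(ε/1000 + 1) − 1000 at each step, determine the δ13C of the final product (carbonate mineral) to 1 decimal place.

step 1: δ = (-30.20 + 1000)·(13.3/1000 + 1) − 1000 = -17.30‰
step 2: δ = (-17.30 + 1000)·(-22.0/1000 + 1) − 1000 = -38.92‰
step 3: δ = (-38.92 + 1000)·(5.3/1000 + 1) − 1000 = -33.83‰
step 4: δ = (-33.83 + 1000)·(2.2/1000 + 1) − 1000 = -31.70‰

-31.7‰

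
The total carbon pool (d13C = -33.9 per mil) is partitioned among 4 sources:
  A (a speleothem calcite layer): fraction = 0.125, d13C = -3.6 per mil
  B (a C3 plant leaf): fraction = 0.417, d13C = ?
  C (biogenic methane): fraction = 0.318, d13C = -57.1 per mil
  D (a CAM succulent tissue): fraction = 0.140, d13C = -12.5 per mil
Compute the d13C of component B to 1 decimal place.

-32.5 per mil

Isotope mass balance: δ_bulk = Σ fᵢ·δᵢ.
-33.9 = 0.125×(-3.6) + 0.417×δ_B + 0.318×(-57.1) + 0.140×(-12.5)
0.417·δ_B = -33.9 − (-20.358) = -13.542
δ_B = -13.542 / 0.417 = -32.48 per mil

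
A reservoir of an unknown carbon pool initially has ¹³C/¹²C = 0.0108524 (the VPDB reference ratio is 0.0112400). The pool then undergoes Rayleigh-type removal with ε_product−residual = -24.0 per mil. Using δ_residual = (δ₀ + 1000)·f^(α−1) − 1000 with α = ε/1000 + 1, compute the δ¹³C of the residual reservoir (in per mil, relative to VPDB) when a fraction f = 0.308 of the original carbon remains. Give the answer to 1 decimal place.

-6.8 per mil

δ₀ = (0.0108524/0.0112400 − 1)×1000 = (0.965516 − 1)×1000 = -34.484 per mil
α − 1 = ε/1000 = -0.0240
f^(α−1) = 0.308^(-0.0240) = 1.028667
δ_res = (-34.484 + 1000) × 1.028667 − 1000 = 993.194 − 1000 = -6.81 per mil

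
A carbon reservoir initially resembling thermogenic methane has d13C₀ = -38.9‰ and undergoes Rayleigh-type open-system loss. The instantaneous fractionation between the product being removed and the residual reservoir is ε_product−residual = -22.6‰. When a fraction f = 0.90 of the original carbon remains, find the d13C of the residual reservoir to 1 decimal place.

Rayleigh residual: δ_res = (δ₀ + 1000)·f^(α−1) − 1000
α = ε/1000 + 1 = 0.97740, so α − 1 = -0.02260
f^(α−1) = 0.90^(-0.02260) = 1.002384
δ_res = (-38.9 + 1000) × 1.002384 − 1000 = 963.391 − 1000 = -36.61‰

-36.6‰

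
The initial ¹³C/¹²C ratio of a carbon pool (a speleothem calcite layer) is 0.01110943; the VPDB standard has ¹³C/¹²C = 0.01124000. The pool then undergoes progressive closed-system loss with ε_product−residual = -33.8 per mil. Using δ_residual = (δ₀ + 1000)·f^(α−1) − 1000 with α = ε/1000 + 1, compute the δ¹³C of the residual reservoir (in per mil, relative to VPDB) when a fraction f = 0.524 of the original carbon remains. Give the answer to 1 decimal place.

10.2 per mil

δ₀ = (0.01110943/0.01124000 − 1)×1000 = (0.988383 − 1)×1000 = -11.617 per mil
α − 1 = ε/1000 = -0.0338
f^(α−1) = 0.524^(-0.0338) = 1.022084
δ_res = (-11.617 + 1000) × 1.022084 − 1000 = 1010.211 − 1000 = 10.21 per mil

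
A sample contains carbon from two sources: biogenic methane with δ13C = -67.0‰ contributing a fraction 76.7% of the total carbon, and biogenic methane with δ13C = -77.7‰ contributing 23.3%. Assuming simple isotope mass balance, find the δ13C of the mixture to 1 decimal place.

δ_mix = f_A·δ_A + f_B·δ_B
δ_mix = 0.767 × (-67.0) + 0.233 × (-77.7)
δ_mix = -51.39 + -18.10 = -69.49‰

-69.5‰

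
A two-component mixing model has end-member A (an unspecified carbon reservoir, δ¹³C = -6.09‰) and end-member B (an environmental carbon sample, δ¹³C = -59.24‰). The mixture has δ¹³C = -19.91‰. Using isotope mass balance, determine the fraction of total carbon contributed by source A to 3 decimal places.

δ_mix = f_A·δ_A + (1 − f_A)·δ_B  ⇒  f_A = (δ_mix − δ_B)/(δ_A − δ_B)
f_A = (-19.91 − (-59.24)) / (-6.09 − (-59.24))
f_A = 39.33 / 53.15 = 0.7400

0.740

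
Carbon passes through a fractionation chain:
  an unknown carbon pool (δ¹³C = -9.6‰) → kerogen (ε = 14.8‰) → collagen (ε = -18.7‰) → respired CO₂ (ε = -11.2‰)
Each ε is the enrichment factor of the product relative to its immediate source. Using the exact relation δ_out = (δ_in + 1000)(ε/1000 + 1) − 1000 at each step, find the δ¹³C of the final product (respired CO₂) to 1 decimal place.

step 1: δ = (-9.60 + 1000)·(14.8/1000 + 1) − 1000 = 5.06‰
step 2: δ = (5.06 + 1000)·(-18.7/1000 + 1) − 1000 = -13.74‰
step 3: δ = (-13.74 + 1000)·(-11.2/1000 + 1) − 1000 = -24.78‰

-24.8‰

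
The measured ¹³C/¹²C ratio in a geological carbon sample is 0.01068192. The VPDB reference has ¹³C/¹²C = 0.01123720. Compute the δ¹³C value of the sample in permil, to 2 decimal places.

δ¹³C = (R_sample / R_standard − 1) × 1000
R_sample / R_standard = 0.01068192 / 0.01123720 = 0.950586
δ¹³C = (0.950586 − 1) × 1000 = -49.414 permil

-49.41 permil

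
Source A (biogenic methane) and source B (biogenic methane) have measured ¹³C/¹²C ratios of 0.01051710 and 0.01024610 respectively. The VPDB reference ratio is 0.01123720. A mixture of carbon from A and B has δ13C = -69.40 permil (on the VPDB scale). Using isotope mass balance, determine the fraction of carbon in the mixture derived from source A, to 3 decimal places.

0.779

δ_A = (0.01051710/0.01123720 − 1)×1000 = (0.935918 − 1)×1000 = -64.082 permil
δ_B = (0.01024610/0.01123720 − 1)×1000 = (0.911802 − 1)×1000 = -88.198 permil
f_A = (δ_mix − δ_B)/(δ_A − δ_B) = (-69.40 − (-88.198))/(-64.082 − (-88.198))
f_A = 18.798 / 24.116 = 0.7795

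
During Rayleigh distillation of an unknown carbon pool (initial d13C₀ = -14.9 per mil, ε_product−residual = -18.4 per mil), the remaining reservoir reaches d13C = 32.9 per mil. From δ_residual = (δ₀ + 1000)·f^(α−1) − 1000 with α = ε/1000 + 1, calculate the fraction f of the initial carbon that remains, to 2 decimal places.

α − 1 = ε/1000 = -0.0184
(δ_res + 1000)/(δ₀ + 1000) = (32.9 + 1000)/(-14.9 + 1000) = 1032.9/985.1 = 1.048523
f = 1.048523^(1/-0.0184) = exp(ln(1.048523)/-0.0184) = exp(0.04738/-0.0184)
f = exp(-2.5751) = 0.0761

0.08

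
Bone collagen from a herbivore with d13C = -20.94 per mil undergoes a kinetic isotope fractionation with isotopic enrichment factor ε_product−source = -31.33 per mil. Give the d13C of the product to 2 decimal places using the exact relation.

To first order, δ_product ≈ δ_source + ε = -52.27 per mil.
Exactly, δ_product = (δ_source + 1000)·(ε/1000 + 1) − 1000.
δ_product = (-20.94 + 1000) × (-31.33/1000 + 1) − 1000
δ_product = -51.614 per mil

-51.61 per mil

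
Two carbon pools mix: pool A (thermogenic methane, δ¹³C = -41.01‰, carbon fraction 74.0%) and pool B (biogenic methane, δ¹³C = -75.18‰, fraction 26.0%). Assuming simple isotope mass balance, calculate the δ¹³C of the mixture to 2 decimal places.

δ_mix = f_A·δ_A + f_B·δ_B
δ_mix = 0.740 × (-41.01) + 0.260 × (-75.18)
δ_mix = -30.347 + -19.547 = -49.894‰

-49.89‰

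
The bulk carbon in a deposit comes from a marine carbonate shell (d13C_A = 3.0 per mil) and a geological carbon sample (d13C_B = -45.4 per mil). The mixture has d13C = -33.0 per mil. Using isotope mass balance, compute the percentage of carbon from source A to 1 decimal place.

δ_mix = f_A·δ_A + (1 − f_A)·δ_B  ⇒  f_A = (δ_mix − δ_B)/(δ_A − δ_B)
f_A = (-33.0 − (-45.4)) / (3.0 − (-45.4))
f_A = 12.4 / 48.4 = 0.2562

25.6%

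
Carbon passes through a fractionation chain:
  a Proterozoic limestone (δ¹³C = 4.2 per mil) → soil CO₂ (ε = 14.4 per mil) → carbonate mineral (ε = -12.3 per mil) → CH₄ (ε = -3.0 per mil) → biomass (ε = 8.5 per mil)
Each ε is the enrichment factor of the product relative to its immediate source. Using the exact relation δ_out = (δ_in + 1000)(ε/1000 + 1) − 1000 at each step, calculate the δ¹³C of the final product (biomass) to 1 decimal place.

11.6 per mil

step 1: δ = (4.20 + 1000)·(14.4/1000 + 1) − 1000 = 18.66 per mil
step 2: δ = (18.66 + 1000)·(-12.3/1000 + 1) − 1000 = 6.13 per mil
step 3: δ = (6.13 + 1000)·(-3.0/1000 + 1) − 1000 = 3.11 per mil
step 4: δ = (3.11 + 1000)·(8.5/1000 + 1) − 1000 = 11.64 per mil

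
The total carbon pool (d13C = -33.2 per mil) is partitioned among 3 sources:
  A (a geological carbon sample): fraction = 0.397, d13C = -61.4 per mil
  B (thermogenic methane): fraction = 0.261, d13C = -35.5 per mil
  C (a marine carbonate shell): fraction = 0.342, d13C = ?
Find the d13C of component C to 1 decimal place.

1.3 per mil

Isotope mass balance: δ_bulk = Σ fᵢ·δᵢ.
-33.2 = 0.397×(-61.4) + 0.261×(-35.5) + 0.342×δ_C
0.342·δ_C = -33.2 − (-33.641) = 0.441
δ_C = 0.441 / 0.342 = 1.29 per mil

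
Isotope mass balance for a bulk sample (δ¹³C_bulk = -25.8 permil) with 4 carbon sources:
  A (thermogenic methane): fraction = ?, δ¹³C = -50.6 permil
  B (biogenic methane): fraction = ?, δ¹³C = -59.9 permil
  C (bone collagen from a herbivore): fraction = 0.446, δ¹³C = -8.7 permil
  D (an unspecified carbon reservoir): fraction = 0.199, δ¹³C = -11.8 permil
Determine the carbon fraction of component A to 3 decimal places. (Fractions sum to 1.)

0.182

Let f_A and f_B be the unknown fractions; fractions sum to 1 so f_A + f_B = 0.355.
Mass balance: Σ fᵢ·δᵢ = δ_bulk ⇒ f_A·(-50.6) + f_B·(-59.9) = -25.8 − (-6.228) = -19.572
Substitute f_B = 0.355 − f_A:
f_A·(-50.6 − -59.9) = -19.572 − 0.355×(-59.9) = 1.693
f_A = 1.693 / 9.3 = 0.1820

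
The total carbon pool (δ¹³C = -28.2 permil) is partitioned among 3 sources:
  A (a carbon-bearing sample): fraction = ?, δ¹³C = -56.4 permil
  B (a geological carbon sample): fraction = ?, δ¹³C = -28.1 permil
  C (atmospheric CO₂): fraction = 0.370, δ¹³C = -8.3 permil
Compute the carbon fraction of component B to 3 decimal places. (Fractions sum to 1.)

0.368

Let f_B and f_A be the unknown fractions; fractions sum to 1 so f_B + f_A = 0.630.
Mass balance: Σ fᵢ·δᵢ = δ_bulk ⇒ f_B·(-28.1) + f_A·(-56.4) = -28.2 − (-3.071) = -25.129
Substitute f_A = 0.630 − f_B:
f_B·(-28.1 − -56.4) = -25.129 − 0.630×(-56.4) = 10.403
f_B = 10.403 / 28.3 = 0.3676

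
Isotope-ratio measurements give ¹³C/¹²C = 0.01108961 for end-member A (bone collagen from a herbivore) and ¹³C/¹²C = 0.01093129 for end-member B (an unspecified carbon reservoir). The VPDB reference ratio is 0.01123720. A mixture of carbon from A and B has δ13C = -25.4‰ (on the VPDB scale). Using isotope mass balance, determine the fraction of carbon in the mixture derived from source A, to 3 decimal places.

δ_A = (0.01108961/0.01123720 − 1)×1000 = (0.986866 − 1)×1000 = -13.134‰
δ_B = (0.01093129/0.01123720 − 1)×1000 = (0.972777 − 1)×1000 = -27.223‰
f_A = (δ_mix − δ_B)/(δ_A − δ_B) = (-25.4 − (-27.223))/(-13.134 − (-27.223))
f_A = 1.823 / 14.089 = 0.1294

0.129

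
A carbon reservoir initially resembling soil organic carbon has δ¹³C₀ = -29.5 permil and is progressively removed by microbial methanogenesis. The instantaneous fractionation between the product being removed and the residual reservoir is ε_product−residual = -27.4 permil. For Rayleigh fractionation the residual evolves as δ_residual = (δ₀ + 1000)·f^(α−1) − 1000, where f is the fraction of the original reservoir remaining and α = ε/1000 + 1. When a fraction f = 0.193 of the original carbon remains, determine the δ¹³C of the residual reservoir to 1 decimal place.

15.2 permil

Rayleigh residual: δ_res = (δ₀ + 1000)·f^(α−1) − 1000
α = ε/1000 + 1 = 0.97260, so α − 1 = -0.02740
f^(α−1) = 0.193^(-0.02740) = 1.046106
δ_res = (-29.5 + 1000) × 1.046106 − 1000 = 1015.246 − 1000 = 15.25 permil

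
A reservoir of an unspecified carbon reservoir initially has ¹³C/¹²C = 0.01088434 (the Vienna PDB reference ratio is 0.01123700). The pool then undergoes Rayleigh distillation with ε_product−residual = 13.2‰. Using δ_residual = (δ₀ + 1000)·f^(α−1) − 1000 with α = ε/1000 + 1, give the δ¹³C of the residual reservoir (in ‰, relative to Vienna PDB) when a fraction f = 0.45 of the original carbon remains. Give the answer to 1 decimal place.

δ₀ = (0.01088434/0.01123700 − 1)×1000 = (0.968616 − 1)×1000 = -31.384‰
α − 1 = ε/1000 = 0.0132
f^(α−1) = 0.45^(0.0132) = 0.989515
δ_res = (-31.384 + 1000) × 0.989515 − 1000 = 958.460 − 1000 = -41.54‰

-41.5‰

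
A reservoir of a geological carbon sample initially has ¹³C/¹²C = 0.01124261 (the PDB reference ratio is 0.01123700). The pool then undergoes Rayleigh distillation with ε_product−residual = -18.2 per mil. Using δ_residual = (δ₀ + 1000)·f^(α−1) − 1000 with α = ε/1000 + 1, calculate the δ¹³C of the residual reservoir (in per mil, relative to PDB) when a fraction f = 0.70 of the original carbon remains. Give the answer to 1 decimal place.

δ₀ = (0.01124261/0.01123700 − 1)×1000 = (1.000499 − 1)×1000 = 0.499 per mil
α − 1 = ε/1000 = -0.0182
f^(α−1) = 0.70^(-0.0182) = 1.006513
δ_res = (0.499 + 1000) × 1.006513 − 1000 = 1007.015 − 1000 = 7.02 per mil

7.0 per mil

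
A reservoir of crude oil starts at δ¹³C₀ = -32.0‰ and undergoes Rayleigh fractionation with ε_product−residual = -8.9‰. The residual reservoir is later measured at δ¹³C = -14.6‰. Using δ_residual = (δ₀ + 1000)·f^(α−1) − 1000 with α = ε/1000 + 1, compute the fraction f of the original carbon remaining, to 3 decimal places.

α − 1 = ε/1000 = -0.0089
(δ_res + 1000)/(δ₀ + 1000) = (-14.6 + 1000)/(-32.0 + 1000) = 985.4/968.0 = 1.017975
f = 1.017975^(1/-0.0089) = exp(ln(1.017975)/-0.0089) = exp(0.01782/-0.0089)
f = exp(-2.0017) = 0.1351

0.135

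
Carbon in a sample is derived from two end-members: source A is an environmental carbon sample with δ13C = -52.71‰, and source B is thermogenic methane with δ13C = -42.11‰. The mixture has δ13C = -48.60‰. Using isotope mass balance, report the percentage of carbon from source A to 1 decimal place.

61.2%

δ_mix = f_A·δ_A + (1 − f_A)·δ_B  ⇒  f_A = (δ_mix − δ_B)/(δ_A − δ_B)
f_A = (-48.60 − (-42.11)) / (-52.71 − (-42.11))
f_A = -6.49 / -10.60 = 0.6123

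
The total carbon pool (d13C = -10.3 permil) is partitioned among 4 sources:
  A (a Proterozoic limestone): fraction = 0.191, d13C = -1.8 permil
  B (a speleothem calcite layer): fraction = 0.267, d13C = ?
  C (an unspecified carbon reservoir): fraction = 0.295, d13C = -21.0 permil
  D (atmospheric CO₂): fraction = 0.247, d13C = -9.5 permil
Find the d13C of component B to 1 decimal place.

-5.3 permil

Isotope mass balance: δ_bulk = Σ fᵢ·δᵢ.
-10.3 = 0.191×(-1.8) + 0.267×δ_B + 0.295×(-21.0) + 0.247×(-9.5)
0.267·δ_B = -10.3 − (-8.885) = -1.415
δ_B = -1.415 / 0.267 = -5.30 permil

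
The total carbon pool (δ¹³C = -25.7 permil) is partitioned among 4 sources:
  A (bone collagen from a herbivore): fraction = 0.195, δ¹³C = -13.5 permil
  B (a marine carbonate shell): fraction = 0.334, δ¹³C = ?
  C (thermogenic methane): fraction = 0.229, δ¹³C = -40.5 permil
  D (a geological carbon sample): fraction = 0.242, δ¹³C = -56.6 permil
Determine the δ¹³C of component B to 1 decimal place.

Isotope mass balance: δ_bulk = Σ fᵢ·δᵢ.
-25.7 = 0.195×(-13.5) + 0.334×δ_B + 0.229×(-40.5) + 0.242×(-56.6)
0.334·δ_B = -25.7 − (-25.604) = -0.096
δ_B = -0.096 / 0.334 = -0.29 permil

-0.3 permil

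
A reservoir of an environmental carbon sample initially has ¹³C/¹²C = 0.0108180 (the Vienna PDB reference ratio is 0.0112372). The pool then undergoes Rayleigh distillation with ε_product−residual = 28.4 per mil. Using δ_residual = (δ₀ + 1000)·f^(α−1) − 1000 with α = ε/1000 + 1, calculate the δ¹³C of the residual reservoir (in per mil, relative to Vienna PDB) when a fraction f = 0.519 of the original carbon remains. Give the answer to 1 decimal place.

δ₀ = (0.0108180/0.0112372 − 1)×1000 = (0.962695 − 1)×1000 = -37.305 per mil
α − 1 = ε/1000 = 0.0284
f^(α−1) = 0.519^(0.0284) = 0.981546
δ_res = (-37.305 + 1000) × 0.981546 − 1000 = 944.930 − 1000 = -55.07 per mil

-55.1 per mil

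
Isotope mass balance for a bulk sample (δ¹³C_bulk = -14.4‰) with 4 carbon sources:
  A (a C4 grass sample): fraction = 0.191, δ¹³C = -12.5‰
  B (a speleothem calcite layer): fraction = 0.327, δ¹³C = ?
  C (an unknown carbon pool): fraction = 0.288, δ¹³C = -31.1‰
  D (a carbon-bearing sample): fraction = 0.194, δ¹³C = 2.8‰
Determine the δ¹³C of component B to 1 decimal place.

-11.0‰

Isotope mass balance: δ_bulk = Σ fᵢ·δᵢ.
-14.4 = 0.191×(-12.5) + 0.327×δ_B + 0.288×(-31.1) + 0.194×(2.8)
0.327·δ_B = -14.4 − (-10.801) = -3.599
δ_B = -3.599 / 0.327 = -11.01‰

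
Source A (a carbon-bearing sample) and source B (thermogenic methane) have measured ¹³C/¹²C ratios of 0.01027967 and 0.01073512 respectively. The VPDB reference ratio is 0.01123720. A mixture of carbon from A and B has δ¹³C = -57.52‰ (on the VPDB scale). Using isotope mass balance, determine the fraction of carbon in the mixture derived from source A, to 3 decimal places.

δ_A = (0.01027967/0.01123720 − 1)×1000 = (0.914789 − 1)×1000 = -85.211‰
δ_B = (0.01073512/0.01123720 − 1)×1000 = (0.955320 − 1)×1000 = -44.680‰
f_A = (δ_mix − δ_B)/(δ_A − δ_B) = (-57.52 − (-44.680))/(-85.211 − (-44.680))
f_A = -12.840 / -40.531 = 0.3168

0.317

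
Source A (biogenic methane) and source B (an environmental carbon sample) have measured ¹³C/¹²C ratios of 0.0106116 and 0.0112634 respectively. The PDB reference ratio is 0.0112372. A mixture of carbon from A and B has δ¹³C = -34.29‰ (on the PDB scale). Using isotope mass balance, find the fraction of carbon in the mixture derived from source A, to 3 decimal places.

δ_A = (0.0106116/0.0112372 − 1)×1000 = (0.944328 − 1)×1000 = -55.672‰
δ_B = (0.0112634/0.0112372 − 1)×1000 = (1.002332 − 1)×1000 = 2.332‰
f_A = (δ_mix − δ_B)/(δ_A − δ_B) = (-34.29 − (2.332))/(-55.672 − (2.332))
f_A = -36.622 / -58.004 = 0.6314

0.631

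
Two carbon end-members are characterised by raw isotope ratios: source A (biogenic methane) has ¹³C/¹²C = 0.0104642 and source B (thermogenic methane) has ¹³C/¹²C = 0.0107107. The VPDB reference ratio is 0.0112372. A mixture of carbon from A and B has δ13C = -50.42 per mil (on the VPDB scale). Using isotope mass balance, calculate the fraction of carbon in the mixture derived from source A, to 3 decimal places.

δ_A = (0.0104642/0.0112372 − 1)×1000 = (0.931211 − 1)×1000 = -68.789 per mil
δ_B = (0.0107107/0.0112372 − 1)×1000 = (0.953147 − 1)×1000 = -46.853 per mil
f_A = (δ_mix − δ_B)/(δ_A − δ_B) = (-50.42 − (-46.853))/(-68.789 − (-46.853))
f_A = -3.567 / -21.936 = 0.1626

0.163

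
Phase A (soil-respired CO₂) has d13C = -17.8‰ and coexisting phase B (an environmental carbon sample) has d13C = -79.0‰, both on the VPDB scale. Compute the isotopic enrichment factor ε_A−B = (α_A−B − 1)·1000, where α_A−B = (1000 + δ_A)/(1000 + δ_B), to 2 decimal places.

66.45‰

α_A−B = (1000 + -17.8) / (1000 + -79.0) = 982.2 / 921.0 = 1.066450
ε_A−B = (1.066450 − 1) × 1000 = 66.450‰
(The approximation ε ≈ δ_A − δ_B would give 61.2‰.)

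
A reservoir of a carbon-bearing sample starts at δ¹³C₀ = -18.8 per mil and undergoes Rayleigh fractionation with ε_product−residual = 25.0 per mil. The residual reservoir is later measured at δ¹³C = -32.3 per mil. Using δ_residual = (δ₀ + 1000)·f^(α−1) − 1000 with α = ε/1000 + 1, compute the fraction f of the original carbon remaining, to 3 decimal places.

0.575

α − 1 = ε/1000 = 0.0250
(δ_res + 1000)/(δ₀ + 1000) = (-32.3 + 1000)/(-18.8 + 1000) = 967.7/981.2 = 0.986241
f = 0.986241^(1/0.0250) = exp(ln(0.986241)/0.0250) = exp(-0.01385/0.0250)
f = exp(-0.5542) = 0.5746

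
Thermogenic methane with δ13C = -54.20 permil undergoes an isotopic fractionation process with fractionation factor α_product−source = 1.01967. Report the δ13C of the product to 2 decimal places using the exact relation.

-35.60 permil

δ_product = (δ_source + 1000)·α − 1000
δ_product = (-54.20 + 1000) × 1.01967 − 1000
δ_product = 964.404 − 1000 = -35.596 permil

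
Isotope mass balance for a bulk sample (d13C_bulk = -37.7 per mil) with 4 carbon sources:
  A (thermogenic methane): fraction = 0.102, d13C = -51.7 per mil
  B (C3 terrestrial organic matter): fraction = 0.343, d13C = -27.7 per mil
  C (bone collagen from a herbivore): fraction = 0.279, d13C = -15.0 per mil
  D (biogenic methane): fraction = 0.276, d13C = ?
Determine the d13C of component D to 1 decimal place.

Isotope mass balance: δ_bulk = Σ fᵢ·δᵢ.
-37.7 = 0.102×(-51.7) + 0.343×(-27.7) + 0.279×(-15.0) + 0.276×δ_D
0.276·δ_D = -37.7 − (-18.960) = -18.741
δ_D = -18.741 / 0.276 = -67.90 per mil

-67.9 per mil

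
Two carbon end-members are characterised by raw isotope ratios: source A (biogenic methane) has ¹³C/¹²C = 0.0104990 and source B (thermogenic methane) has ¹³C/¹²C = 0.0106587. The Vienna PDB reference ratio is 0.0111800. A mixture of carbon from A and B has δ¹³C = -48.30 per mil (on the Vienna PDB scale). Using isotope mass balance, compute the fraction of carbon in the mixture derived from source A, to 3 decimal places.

0.117

δ_A = (0.0104990/0.0111800 − 1)×1000 = (0.939088 − 1)×1000 = -60.912 per mil
δ_B = (0.0106587/0.0111800 − 1)×1000 = (0.953372 − 1)×1000 = -46.628 per mil
f_A = (δ_mix − δ_B)/(δ_A − δ_B) = (-48.30 − (-46.628))/(-60.912 − (-46.628))
f_A = -1.672 / -14.284 = 0.1171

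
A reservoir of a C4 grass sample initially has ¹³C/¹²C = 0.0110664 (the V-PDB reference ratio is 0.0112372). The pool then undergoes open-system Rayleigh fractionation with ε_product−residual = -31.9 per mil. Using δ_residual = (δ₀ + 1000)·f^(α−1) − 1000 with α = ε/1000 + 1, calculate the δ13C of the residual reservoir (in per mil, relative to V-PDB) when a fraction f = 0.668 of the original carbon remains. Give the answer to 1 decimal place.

-2.4 per mil

δ₀ = (0.0110664/0.0112372 − 1)×1000 = (0.984800 − 1)×1000 = -15.200 per mil
α − 1 = ε/1000 = -0.0319
f^(α−1) = 0.668^(-0.0319) = 1.012954
δ_res = (-15.200 + 1000) × 1.012954 − 1000 = 997.557 − 1000 = -2.44 per mil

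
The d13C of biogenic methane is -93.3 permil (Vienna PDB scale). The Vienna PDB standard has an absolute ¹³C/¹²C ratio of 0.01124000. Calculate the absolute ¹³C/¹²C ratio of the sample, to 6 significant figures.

0.0101913

R_sample = R_standard × (d13C/1000 + 1)
R_sample = 0.01124000 × (-93.3/1000 + 1) = 0.01124000 × 0.906700
R_sample = 0.0101913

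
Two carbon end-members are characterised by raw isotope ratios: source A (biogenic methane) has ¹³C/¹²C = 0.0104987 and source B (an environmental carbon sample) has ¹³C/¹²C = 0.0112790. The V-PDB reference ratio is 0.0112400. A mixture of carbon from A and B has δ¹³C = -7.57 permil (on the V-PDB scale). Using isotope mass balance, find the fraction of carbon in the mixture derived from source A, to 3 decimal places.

0.159

δ_A = (0.0104987/0.0112400 − 1)×1000 = (0.934048 − 1)×1000 = -65.952 permil
δ_B = (0.0112790/0.0112400 − 1)×1000 = (1.003470 − 1)×1000 = 3.470 permil
f_A = (δ_mix − δ_B)/(δ_A − δ_B) = (-7.57 − (3.470))/(-65.952 − (3.470))
f_A = -11.040 / -69.422 = 0.1590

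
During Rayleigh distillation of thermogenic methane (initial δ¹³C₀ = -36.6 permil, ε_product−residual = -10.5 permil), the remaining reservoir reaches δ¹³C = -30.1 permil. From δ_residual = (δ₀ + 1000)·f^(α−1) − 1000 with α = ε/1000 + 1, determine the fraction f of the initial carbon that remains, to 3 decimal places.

α − 1 = ε/1000 = -0.0105
(δ_res + 1000)/(δ₀ + 1000) = (-30.1 + 1000)/(-36.6 + 1000) = 969.9/963.4 = 1.006747
f = 1.006747^(1/-0.0105) = exp(ln(1.006747)/-0.0105) = exp(0.00672/-0.0105)
f = exp(-0.6404) = 0.5271

0.527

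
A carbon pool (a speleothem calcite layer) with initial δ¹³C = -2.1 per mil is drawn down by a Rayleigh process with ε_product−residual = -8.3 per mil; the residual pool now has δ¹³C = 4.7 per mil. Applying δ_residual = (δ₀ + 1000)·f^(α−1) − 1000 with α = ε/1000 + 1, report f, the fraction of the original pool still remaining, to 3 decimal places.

α − 1 = ε/1000 = -0.0083
(δ_res + 1000)/(δ₀ + 1000) = (4.7 + 1000)/(-2.1 + 1000) = 1004.7/997.9 = 1.006814
f = 1.006814^(1/-0.0083) = exp(ln(1.006814)/-0.0083) = exp(0.00679/-0.0083)
f = exp(-0.8182) = 0.4412

0.441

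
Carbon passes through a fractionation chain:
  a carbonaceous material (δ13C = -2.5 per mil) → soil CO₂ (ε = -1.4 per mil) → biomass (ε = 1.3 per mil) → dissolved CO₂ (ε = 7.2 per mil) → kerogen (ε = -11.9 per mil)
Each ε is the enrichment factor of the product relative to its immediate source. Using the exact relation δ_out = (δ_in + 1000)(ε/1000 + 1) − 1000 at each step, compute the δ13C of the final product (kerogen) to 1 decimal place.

-7.4 per mil

step 1: δ = (-2.50 + 1000)·(-1.4/1000 + 1) − 1000 = -3.90 per mil
step 2: δ = (-3.90 + 1000)·(1.3/1000 + 1) − 1000 = -2.60 per mil
step 3: δ = (-2.60 + 1000)·(7.2/1000 + 1) − 1000 = 4.58 per mil
step 4: δ = (4.58 + 1000)·(-11.9/1000 + 1) − 1000 = -7.37 per mil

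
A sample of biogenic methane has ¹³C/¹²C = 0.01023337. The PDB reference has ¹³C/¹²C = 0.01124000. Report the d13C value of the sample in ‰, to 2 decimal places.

d13C = (R_sample / R_standard − 1) × 1000
R_sample / R_standard = 0.01023337 / 0.01124000 = 0.910442
d13C = (0.910442 − 1) × 1000 = -89.558‰

-89.56‰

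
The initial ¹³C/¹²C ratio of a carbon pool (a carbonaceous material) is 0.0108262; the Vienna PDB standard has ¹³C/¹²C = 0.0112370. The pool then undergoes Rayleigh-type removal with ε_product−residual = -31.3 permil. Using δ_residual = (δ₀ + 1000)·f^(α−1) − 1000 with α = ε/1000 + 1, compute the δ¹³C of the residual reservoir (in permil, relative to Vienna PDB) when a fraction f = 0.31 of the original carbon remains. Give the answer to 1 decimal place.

δ₀ = (0.0108262/0.0112370 − 1)×1000 = (0.963442 − 1)×1000 = -36.558 permil
α − 1 = ε/1000 = -0.0313
f^(α−1) = 0.31^(-0.0313) = 1.037338
δ_res = (-36.558 + 1000) × 1.037338 − 1000 = 999.415 − 1000 = -0.58 permil

-0.6 permil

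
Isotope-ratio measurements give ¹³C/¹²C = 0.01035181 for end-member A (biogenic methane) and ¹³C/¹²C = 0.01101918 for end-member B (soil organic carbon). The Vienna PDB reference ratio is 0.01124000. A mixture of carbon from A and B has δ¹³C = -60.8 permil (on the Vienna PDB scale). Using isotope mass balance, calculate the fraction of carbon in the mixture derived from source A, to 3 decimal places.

δ_A = (0.01035181/0.01124000 − 1)×1000 = (0.920980 − 1)×1000 = -79.020 permil
δ_B = (0.01101918/0.01124000 − 1)×1000 = (0.980354 − 1)×1000 = -19.646 permil
f_A = (δ_mix − δ_B)/(δ_A − δ_B) = (-60.8 − (-19.646))/(-79.020 − (-19.646))
f_A = -41.154 / -59.375 = 0.6931

0.693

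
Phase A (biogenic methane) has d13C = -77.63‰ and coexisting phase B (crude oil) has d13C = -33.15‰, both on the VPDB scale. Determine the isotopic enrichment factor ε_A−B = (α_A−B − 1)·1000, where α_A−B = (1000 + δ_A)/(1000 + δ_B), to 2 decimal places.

α_A−B = (1000 + -77.63) / (1000 + -33.15) = 922.37 / 966.85 = 0.953995
ε_A−B = (0.953995 − 1) × 1000 = -46.005‰
(The approximation ε ≈ δ_A − δ_B would give -44.48‰.)

-46.01‰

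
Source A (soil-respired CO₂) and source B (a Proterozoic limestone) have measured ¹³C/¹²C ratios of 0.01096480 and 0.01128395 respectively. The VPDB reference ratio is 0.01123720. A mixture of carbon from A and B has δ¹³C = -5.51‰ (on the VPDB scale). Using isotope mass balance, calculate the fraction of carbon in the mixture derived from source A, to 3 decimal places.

0.340

δ_A = (0.01096480/0.01123720 − 1)×1000 = (0.975759 − 1)×1000 = -24.241‰
δ_B = (0.01128395/0.01123720 − 1)×1000 = (1.004160 − 1)×1000 = 4.160‰
f_A = (δ_mix − δ_B)/(δ_A − δ_B) = (-5.51 − (4.160))/(-24.241 − (4.160))
f_A = -9.670 / -28.401 = 0.3405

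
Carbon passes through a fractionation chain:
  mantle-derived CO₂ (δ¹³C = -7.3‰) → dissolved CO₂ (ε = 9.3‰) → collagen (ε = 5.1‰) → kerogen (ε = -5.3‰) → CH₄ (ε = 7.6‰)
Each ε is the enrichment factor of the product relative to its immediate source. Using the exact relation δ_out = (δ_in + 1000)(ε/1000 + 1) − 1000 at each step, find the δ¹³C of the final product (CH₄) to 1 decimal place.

step 1: δ = (-7.30 + 1000)·(9.3/1000 + 1) − 1000 = 1.93‰
step 2: δ = (1.93 + 1000)·(5.1/1000 + 1) − 1000 = 7.04‰
step 3: δ = (7.04 + 1000)·(-5.3/1000 + 1) − 1000 = 1.70‰
step 4: δ = (1.70 + 1000)·(7.6/1000 + 1) − 1000 = 9.32‰

9.3‰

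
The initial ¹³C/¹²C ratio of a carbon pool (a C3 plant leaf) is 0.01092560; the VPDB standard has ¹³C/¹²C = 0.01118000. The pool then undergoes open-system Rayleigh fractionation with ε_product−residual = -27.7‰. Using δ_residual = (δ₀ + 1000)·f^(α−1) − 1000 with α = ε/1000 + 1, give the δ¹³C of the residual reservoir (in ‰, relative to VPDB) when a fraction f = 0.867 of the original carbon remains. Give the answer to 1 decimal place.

δ₀ = (0.01092560/0.01118000 − 1)×1000 = (0.977245 − 1)×1000 = -22.755‰
α − 1 = ε/1000 = -0.0277
f^(α−1) = 0.867^(-0.0277) = 1.003961
δ_res = (-22.755 + 1000) × 1.003961 − 1000 = 981.116 − 1000 = -18.88‰

-18.9‰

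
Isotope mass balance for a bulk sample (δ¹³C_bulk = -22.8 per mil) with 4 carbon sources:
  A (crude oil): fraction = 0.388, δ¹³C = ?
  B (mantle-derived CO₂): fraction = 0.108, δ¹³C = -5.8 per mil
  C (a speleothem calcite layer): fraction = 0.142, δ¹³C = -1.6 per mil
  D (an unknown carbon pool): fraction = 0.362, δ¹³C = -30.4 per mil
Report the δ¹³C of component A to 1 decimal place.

Isotope mass balance: δ_bulk = Σ fᵢ·δᵢ.
-22.8 = 0.388×δ_A + 0.108×(-5.8) + 0.142×(-1.6) + 0.362×(-30.4)
0.388·δ_A = -22.8 − (-11.858) = -10.942
δ_A = -10.942 / 0.388 = -28.20 per mil

-28.2 per mil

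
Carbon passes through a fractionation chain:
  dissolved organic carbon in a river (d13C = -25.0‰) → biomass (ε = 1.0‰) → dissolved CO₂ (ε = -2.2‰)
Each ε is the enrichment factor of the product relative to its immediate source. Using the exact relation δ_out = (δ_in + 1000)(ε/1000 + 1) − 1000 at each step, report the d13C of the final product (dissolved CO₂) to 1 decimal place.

-26.2‰

step 1: δ = (-25.00 + 1000)·(1.0/1000 + 1) − 1000 = -24.03‰
step 2: δ = (-24.03 + 1000)·(-2.2/1000 + 1) − 1000 = -26.17‰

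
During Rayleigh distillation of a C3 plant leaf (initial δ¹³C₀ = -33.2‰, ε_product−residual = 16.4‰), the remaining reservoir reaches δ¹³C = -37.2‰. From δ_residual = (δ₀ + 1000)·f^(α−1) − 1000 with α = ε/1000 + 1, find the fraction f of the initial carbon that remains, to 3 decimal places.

0.777

α − 1 = ε/1000 = 0.0164
(δ_res + 1000)/(δ₀ + 1000) = (-37.2 + 1000)/(-33.2 + 1000) = 962.8/966.8 = 0.995863
f = 0.995863^(1/0.0164) = exp(ln(0.995863)/0.0164) = exp(-0.00415/0.0164)
f = exp(-0.2528) = 0.7766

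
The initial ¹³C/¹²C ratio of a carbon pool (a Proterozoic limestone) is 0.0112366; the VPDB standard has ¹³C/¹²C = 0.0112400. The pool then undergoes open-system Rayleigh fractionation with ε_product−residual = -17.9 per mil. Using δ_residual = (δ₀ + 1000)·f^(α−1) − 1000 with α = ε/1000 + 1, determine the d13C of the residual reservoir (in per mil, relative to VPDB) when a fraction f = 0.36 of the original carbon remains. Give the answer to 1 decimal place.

18.1 per mil

δ₀ = (0.0112366/0.0112400 − 1)×1000 = (0.999698 − 1)×1000 = -0.302 per mil
α − 1 = ε/1000 = -0.0179
f^(α−1) = 0.36^(-0.0179) = 1.018456
δ_res = (-0.302 + 1000) × 1.018456 − 1000 = 1018.148 − 1000 = 18.15 per mil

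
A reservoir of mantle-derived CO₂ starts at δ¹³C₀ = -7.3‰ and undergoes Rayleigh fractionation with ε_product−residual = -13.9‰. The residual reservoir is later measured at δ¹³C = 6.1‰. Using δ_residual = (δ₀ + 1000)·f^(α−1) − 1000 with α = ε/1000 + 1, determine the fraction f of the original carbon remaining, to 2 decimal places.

0.38

α − 1 = ε/1000 = -0.0139
(δ_res + 1000)/(δ₀ + 1000) = (6.1 + 1000)/(-7.3 + 1000) = 1006.1/992.7 = 1.013499
f = 1.013499^(1/-0.0139) = exp(ln(1.013499)/-0.0139) = exp(0.01341/-0.0139)
f = exp(-0.9646) = 0.3811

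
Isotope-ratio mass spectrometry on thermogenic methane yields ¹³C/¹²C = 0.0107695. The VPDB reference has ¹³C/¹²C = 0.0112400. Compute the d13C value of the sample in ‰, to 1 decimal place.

-41.9‰

d13C = (R_sample / R_standard − 1) × 1000
R_sample / R_standard = 0.0107695 / 0.0112400 = 0.958141
d13C = (0.958141 − 1) × 1000 = -41.86‰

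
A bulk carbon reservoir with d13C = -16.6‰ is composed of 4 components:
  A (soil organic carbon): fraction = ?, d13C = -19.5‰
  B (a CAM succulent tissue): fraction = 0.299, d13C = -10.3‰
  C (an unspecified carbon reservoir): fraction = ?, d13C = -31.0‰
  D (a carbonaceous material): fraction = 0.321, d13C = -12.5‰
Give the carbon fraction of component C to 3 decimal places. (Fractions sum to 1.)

0.182

Let f_C and f_A be the unknown fractions; fractions sum to 1 so f_C + f_A = 0.380.
Mass balance: Σ fᵢ·δᵢ = δ_bulk ⇒ f_C·(-31.0) + f_A·(-19.5) = -16.6 − (-7.092) = -9.508
Substitute f_A = 0.380 − f_C:
f_C·(-31.0 − -19.5) = -9.508 − 0.380×(-19.5) = -2.098
f_C = -2.098 / -11.5 = 0.1824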